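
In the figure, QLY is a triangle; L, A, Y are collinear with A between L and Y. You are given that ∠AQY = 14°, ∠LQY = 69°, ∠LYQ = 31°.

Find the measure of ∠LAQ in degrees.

∠LAQ = 45°

1. ∠AYQ = 31°  [A on ray YL]
2. ∠QAY = 135°  [△QAY]
3. ∠LAQ = 45°  [linear pair at A on LY]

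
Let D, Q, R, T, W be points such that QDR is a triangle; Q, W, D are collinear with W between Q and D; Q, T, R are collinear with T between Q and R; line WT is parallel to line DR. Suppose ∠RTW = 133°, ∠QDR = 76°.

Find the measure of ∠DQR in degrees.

∠DQR = 57°

1. ∠QTW = 47°  [linear pair at T on QR]
2. ∠QWT = 76°  [WT∥DR, corresponding at W]
3. ∠TQW = 57°  [△QWT]
4. ∠DQR = 57°  [W on QD, T on QR]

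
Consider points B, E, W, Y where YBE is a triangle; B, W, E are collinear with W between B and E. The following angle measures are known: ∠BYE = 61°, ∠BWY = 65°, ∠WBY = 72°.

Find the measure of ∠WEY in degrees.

∠WEY = 47°

1. ∠EBY = 72°  [W on ray BE]
2. ∠BEY = 47°  [△YBE]
3. ∠WEY = 47°  [W on ray EB]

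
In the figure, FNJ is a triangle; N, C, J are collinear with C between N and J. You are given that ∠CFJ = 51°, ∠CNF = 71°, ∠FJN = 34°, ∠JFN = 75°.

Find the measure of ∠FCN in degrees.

1. ∠CJF = 34°  [C on ray JN]
2. ∠FCJ = 95°  [△FCJ]
3. ∠FCN = 85°  [linear pair at C on NJ]

∠FCN = 85°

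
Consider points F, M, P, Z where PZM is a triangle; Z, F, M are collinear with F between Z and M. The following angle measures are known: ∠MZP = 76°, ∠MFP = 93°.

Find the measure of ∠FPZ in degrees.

∠FPZ = 17°

1. ∠FZP = 76°  [F on ray ZM]
2. ∠PFZ = 87°  [linear pair at F on ZM]
3. ∠FPZ = 17°  [△PZF]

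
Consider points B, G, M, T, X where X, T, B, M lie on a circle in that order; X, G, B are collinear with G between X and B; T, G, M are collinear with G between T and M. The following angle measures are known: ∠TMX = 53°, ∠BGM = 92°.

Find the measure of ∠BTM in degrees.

1. ∠TBX = 53°  [same arc XT]
2. ∠TGX = 92°  [vertical angles at G]
3. ∠BGT = 88°  [linear pair at G on XB]
4. ∠BTM = 39°  [△TGB]

∠BTM = 39°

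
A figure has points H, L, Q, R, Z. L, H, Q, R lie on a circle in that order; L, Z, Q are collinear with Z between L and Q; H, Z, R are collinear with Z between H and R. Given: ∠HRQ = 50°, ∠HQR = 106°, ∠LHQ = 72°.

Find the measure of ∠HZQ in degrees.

∠HZQ = 98°

1. ∠HLQ = 50°  [same arc HQ]
2. ∠QHR = 24°  [△HQR]
3. ∠HQL = 58°  [△LHQ]
4. ∠HZQ = 98°  [△HZQ]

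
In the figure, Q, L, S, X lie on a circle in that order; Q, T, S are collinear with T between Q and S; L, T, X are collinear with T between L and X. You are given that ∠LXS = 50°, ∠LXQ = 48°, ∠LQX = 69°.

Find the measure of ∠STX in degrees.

∠STX = 67°

1. ∠LQS = 50°  [same arc LS]
2. ∠QLX = 63°  [△QLX]
3. ∠LTQ = 67°  [△QTL]
4. ∠STX = 67°  [vertical angles at T]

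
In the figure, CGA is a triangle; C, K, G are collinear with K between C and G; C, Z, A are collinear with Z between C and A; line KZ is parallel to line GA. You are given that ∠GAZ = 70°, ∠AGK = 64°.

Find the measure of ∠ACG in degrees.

∠ACG = 46°

1. ∠CAG = 70°  [Z on ray AC]
2. ∠AGC = 64°  [K on ray GC]
3. ∠ACG = 46°  [△CGA]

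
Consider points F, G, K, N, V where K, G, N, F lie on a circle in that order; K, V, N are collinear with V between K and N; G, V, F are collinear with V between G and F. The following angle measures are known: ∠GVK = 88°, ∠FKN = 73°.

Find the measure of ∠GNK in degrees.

1. ∠GVN = 92°  [linear pair at V on KN]
2. ∠FGN = 73°  [same arc NF]
3. ∠GNK = 15°  [△GVN]

∠GNK = 15°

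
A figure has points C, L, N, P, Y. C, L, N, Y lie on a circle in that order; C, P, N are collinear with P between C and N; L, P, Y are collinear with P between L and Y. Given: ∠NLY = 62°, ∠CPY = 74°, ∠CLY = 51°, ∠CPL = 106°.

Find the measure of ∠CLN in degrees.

1. ∠LPN = 74°  [vertical angles at P]
2. ∠LCN = 23°  [△CPL]
3. ∠CNL = 44°  [△LPN]
4. ∠CLN = 113°  [△CLN]

∠CLN = 113°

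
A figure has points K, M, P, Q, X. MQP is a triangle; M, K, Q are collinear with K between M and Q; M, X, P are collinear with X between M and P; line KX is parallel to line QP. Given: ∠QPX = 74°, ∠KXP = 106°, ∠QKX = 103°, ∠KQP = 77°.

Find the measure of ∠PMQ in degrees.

1. ∠MPQ = 74°  [X on ray PM]
2. ∠MQP = 77°  [K on ray QM]
3. ∠PMQ = 29°  [△MQP]

∠PMQ = 29°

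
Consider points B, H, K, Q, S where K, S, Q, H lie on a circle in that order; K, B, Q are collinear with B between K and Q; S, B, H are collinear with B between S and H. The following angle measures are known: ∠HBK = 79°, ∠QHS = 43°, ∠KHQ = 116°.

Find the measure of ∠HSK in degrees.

1. ∠QBS = 79°  [vertical angles at B]
2. ∠QKS = 43°  [same arc SQ]
3. ∠KBS = 101°  [linear pair at B on KQ]
4. ∠HSK = 36°  [△KBS]

∠HSK = 36°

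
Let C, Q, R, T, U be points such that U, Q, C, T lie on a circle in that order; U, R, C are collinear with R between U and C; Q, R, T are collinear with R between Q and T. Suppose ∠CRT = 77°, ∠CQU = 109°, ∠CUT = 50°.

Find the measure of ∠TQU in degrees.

∠TQU = 59°

1. ∠CTU = 71°  [cyclic UQCT, opposite ∠Q+∠T]
2. ∠TCU = 59°  [△UCT]
3. ∠TQU = 59°  [same arc UT]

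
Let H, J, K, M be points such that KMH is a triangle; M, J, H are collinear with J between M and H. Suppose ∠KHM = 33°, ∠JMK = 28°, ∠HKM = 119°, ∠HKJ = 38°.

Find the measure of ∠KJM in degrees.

1. ∠JHK = 33°  [J on ray HM]
2. ∠HJK = 109°  [△KJH]
3. ∠KJM = 71°  [linear pair at J on MH]

∠KJM = 71°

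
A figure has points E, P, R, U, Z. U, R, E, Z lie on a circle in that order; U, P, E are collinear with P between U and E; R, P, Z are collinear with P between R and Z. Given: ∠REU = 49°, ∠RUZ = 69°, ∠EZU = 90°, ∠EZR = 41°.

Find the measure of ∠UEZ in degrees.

1. ∠RZU = 49°  [same arc UR]
2. ∠URZ = 62°  [△URZ]
3. ∠UEZ = 62°  [same arc UZ]

∠UEZ = 62°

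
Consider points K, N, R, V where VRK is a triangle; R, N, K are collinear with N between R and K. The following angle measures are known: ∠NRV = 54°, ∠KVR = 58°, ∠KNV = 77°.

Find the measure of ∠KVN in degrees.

∠KVN = 35°

1. ∠KRV = 54°  [N on ray RK]
2. ∠RKV = 68°  [△VRK]
3. ∠NKV = 68°  [N on ray KR]
4. ∠KVN = 35°  [△VNK]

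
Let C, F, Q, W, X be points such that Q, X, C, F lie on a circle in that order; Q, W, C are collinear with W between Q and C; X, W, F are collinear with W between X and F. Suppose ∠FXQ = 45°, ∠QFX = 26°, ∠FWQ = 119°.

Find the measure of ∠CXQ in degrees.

∠CXQ = 80°

1. ∠FCQ = 45°  [same arc QF]
2. ∠CQF = 35°  [△QWF]
3. ∠CFQ = 100°  [△QCF]
4. ∠CXQ = 80°  [cyclic QXCF, opposite ∠X+∠F]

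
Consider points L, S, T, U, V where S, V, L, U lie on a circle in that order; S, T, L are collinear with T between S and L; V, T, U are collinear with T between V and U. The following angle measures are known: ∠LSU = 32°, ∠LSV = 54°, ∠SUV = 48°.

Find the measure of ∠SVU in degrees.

∠SVU = 46°

1. ∠STU = 100°  [△STU]
2. ∠LUV = 54°  [same arc VL]
3. ∠LTU = 80°  [linear pair at T on SL]
4. ∠SLU = 46°  [△LTU]
5. ∠SVU = 46°  [same arc SU]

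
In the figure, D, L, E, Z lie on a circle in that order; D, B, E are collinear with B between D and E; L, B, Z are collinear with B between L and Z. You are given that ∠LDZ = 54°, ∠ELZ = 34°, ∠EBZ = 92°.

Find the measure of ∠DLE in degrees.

∠DLE = 102°

1. ∠LEZ = 126°  [cyclic DLEZ, opposite ∠D+∠E]
2. ∠EDZ = 34°  [same arc EZ]
3. ∠EZL = 20°  [△LEZ]
4. ∠DEZ = 68°  [△EBZ]
5. ∠DZE = 78°  [△DEZ]
6. ∠DLE = 102°  [cyclic DLEZ, opposite ∠L+∠Z]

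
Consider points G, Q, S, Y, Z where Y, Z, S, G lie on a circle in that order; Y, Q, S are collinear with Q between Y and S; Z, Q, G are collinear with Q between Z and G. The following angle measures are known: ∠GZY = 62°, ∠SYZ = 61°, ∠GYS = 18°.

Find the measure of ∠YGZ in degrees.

1. ∠YQZ = 57°  [△YQZ]
2. ∠GZS = 18°  [same arc SG]
3. ∠SQZ = 123°  [linear pair at Q on YS]
4. ∠YSZ = 39°  [△ZQS]
5. ∠YGZ = 39°  [same arc YZ]

∠YGZ = 39°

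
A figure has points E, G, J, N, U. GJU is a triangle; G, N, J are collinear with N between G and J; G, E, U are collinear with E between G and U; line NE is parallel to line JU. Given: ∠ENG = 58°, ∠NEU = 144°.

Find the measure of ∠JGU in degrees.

1. ∠GEN = 36°  [linear pair at E on GU]
2. ∠EGN = 86°  [△GNE]
3. ∠JGU = 86°  [N on GJ, E on GU]

∠JGU = 86°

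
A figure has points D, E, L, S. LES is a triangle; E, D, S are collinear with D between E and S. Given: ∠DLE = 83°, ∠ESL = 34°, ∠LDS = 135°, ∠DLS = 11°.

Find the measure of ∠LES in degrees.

1. ∠EDL = 45°  [linear pair at D on ES]
2. ∠DEL = 52°  [△LED]
3. ∠LES = 52°  [D on ray ES]

∠LES = 52°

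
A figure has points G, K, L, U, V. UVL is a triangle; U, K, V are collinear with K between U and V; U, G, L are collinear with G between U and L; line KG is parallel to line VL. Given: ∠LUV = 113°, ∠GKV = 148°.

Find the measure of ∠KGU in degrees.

1. ∠GUK = 113°  [K on UV, G on UL]
2. ∠GKU = 32°  [linear pair at K on UV]
3. ∠KGU = 35°  [△UKG]

∠KGU = 35°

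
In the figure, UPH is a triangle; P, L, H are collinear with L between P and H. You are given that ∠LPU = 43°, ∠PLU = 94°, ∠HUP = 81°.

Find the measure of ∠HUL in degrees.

1. ∠HPU = 43°  [L on ray PH]
2. ∠HLU = 86°  [linear pair at L on PH]
3. ∠PHU = 56°  [△UPH]
4. ∠LHU = 56°  [L on ray HP]
5. ∠HUL = 38°  [△ULH]

∠HUL = 38°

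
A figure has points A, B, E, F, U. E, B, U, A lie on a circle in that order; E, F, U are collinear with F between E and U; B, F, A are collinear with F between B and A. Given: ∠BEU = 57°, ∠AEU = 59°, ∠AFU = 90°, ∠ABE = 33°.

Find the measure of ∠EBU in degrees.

1. ∠BFE = 90°  [△EFB]
2. ∠ABU = 59°  [same arc UA]
3. ∠BFU = 90°  [linear pair at F on EU]
4. ∠BUE = 31°  [△BFU]
5. ∠EBU = 92°  [△EBU]

∠EBU = 92°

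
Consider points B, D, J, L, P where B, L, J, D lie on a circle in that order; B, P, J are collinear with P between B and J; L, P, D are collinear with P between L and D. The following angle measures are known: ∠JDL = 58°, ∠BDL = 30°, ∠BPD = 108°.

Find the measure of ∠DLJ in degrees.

1. ∠BJL = 30°  [same arc BL]
2. ∠JPL = 108°  [vertical angles at P]
3. ∠DLJ = 42°  [△LPJ]

∠DLJ = 42°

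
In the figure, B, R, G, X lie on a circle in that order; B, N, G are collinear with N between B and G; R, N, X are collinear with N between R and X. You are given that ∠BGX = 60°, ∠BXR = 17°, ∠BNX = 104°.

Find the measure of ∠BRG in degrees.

∠BRG = 119°

1. ∠GBX = 59°  [△BNX]
2. ∠BXG = 61°  [△BGX]
3. ∠BRG = 119°  [cyclic BRGX, opposite ∠R+∠X]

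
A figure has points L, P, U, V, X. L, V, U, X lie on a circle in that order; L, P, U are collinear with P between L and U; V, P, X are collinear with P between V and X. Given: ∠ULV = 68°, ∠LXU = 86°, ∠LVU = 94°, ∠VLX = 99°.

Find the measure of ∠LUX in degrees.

∠LUX = 63°

1. ∠UXV = 68°  [same arc VU]
2. ∠VUX = 81°  [cyclic LVUX, opposite ∠L+∠U]
3. ∠UVX = 31°  [△VUX]
4. ∠ULX = 31°  [same arc UX]
5. ∠LUX = 63°  [△LUX]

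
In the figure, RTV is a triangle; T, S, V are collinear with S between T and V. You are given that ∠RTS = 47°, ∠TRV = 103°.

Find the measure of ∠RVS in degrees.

∠RVS = 30°

1. ∠RTV = 47°  [S on ray TV]
2. ∠RVT = 30°  [△RTV]
3. ∠RVS = 30°  [S on ray VT]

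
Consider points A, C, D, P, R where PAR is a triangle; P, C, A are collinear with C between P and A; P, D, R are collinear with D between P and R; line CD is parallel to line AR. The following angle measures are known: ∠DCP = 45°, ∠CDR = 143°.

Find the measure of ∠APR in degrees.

∠APR = 98°

1. ∠CDP = 37°  [linear pair at D on PR]
2. ∠CPD = 98°  [△PCD]
3. ∠APR = 98°  [C on PA, D on PR]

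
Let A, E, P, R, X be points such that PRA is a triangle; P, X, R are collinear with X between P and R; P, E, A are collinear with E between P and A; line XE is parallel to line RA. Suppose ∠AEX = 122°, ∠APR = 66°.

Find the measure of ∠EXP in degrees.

1. ∠PEX = 58°  [linear pair at E on PA]
2. ∠EPX = 66°  [X on PR, E on PA]
3. ∠EXP = 56°  [△PXE]

∠EXP = 56°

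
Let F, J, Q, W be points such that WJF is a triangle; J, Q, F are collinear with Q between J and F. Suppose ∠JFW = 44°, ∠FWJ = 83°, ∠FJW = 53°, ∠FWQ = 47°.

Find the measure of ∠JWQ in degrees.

1. ∠QFW = 44°  [Q on ray FJ]
2. ∠QJW = 53°  [Q on ray JF]
3. ∠FQW = 89°  [△WQF]
4. ∠JQW = 91°  [linear pair at Q on JF]
5. ∠JWQ = 36°  [△WJQ]

∠JWQ = 36°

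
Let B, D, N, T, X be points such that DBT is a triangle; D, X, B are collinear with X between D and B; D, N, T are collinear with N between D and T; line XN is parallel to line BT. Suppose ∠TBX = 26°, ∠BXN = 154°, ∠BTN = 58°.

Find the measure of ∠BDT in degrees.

1. ∠DBT = 26°  [X on ray BD]
2. ∠BTD = 58°  [N on ray TD]
3. ∠BDT = 96°  [△DBT]

∠BDT = 96°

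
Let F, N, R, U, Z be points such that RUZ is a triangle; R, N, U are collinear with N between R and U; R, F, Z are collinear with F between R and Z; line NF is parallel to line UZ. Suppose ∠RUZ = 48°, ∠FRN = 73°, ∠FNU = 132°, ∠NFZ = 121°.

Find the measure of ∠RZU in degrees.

∠RZU = 59°

1. ∠FNR = 48°  [NF∥UZ, corresponding at N]
2. ∠NFR = 59°  [△RNF]
3. ∠RZU = 59°  [NF∥UZ, corresponding at F]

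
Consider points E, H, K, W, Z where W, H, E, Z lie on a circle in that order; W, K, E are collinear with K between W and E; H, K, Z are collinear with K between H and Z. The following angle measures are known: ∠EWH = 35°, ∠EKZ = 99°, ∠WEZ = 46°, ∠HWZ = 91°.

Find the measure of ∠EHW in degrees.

∠EHW = 102°

1. ∠WHZ = 46°  [same arc WZ]
2. ∠HZW = 43°  [△WHZ]
3. ∠HEW = 43°  [same arc WH]
4. ∠EHW = 102°  [△WHE]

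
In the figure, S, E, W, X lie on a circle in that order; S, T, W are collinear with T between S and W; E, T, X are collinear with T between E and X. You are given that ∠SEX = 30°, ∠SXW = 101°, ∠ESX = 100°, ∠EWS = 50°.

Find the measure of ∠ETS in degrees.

∠ETS = 99°

1. ∠SEW = 79°  [cyclic SEWX, opposite ∠E+∠X]
2. ∠ESW = 51°  [△SEW]
3. ∠ETS = 99°  [△STE]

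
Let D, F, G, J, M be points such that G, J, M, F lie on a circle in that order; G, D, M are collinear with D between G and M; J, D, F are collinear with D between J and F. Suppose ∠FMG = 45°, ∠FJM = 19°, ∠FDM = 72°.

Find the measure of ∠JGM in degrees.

1. ∠FJG = 45°  [same arc GF]
2. ∠GDJ = 72°  [vertical angles at D]
3. ∠JGM = 63°  [△GDJ]

∠JGM = 63°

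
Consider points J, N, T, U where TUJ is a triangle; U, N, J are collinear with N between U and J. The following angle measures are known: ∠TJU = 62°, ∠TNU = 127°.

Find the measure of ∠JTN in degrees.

∠JTN = 65°

1. ∠NJT = 62°  [N on ray JU]
2. ∠JNT = 53°  [linear pair at N on UJ]
3. ∠JTN = 65°  [△TNJ]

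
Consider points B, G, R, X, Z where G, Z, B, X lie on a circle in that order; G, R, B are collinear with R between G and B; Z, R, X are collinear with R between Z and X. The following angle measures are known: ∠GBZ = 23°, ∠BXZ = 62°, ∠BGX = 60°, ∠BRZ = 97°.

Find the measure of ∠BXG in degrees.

1. ∠BGZ = 62°  [same arc ZB]
2. ∠BZG = 95°  [△GZB]
3. ∠BXG = 85°  [cyclic GZBX, opposite ∠Z+∠X]

∠BXG = 85°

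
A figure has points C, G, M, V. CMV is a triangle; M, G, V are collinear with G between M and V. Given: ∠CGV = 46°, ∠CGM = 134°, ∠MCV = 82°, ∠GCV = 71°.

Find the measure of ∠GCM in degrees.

∠GCM = 11°

1. ∠CVG = 63°  [△CGV]
2. ∠CVM = 63°  [G on ray VM]
3. ∠CMV = 35°  [△CMV]
4. ∠CMG = 35°  [G on ray MV]
5. ∠GCM = 11°  [△CMG]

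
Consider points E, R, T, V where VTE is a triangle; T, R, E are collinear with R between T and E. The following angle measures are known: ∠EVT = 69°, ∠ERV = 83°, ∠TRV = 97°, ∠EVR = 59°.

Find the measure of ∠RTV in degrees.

∠RTV = 73°

1. ∠REV = 38°  [△VRE]
2. ∠TEV = 38°  [R on ray ET]
3. ∠ETV = 73°  [△VTE]
4. ∠RTV = 73°  [R on ray TE]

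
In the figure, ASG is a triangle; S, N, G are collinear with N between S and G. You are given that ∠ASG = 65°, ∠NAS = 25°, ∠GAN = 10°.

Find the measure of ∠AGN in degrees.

∠AGN = 80°

1. ∠ASN = 65°  [N on ray SG]
2. ∠ANS = 90°  [△ASN]
3. ∠ANG = 90°  [linear pair at N on SG]
4. ∠AGN = 80°  [△ANG]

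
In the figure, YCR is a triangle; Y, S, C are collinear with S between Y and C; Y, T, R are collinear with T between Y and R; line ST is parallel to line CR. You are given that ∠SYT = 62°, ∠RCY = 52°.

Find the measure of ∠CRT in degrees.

1. ∠CYR = 62°  [S on YC, T on YR]
2. ∠CRY = 66°  [△YCR]
3. ∠CRT = 66°  [T on ray RY]

∠CRT = 66°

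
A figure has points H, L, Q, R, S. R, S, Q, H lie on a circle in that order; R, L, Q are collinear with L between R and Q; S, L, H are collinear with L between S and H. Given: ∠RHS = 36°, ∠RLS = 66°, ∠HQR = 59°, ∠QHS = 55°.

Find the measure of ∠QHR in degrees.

1. ∠RQS = 36°  [same arc RS]
2. ∠QRS = 55°  [same arc SQ]
3. ∠QSR = 89°  [△RSQ]
4. ∠QHR = 91°  [cyclic RSQH, opposite ∠S+∠H]

∠QHR = 91°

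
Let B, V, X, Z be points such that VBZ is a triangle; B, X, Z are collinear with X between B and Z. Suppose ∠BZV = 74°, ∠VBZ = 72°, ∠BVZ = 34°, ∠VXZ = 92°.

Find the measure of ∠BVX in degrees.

1. ∠VBX = 72°  [X on ray BZ]
2. ∠BXV = 88°  [linear pair at X on BZ]
3. ∠BVX = 20°  [△VBX]

∠BVX = 20°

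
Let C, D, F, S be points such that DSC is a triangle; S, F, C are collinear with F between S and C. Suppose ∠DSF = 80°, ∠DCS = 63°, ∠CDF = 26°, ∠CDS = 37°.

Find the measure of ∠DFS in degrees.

1. ∠DCF = 63°  [F on ray CS]
2. ∠CFD = 91°  [△DFC]
3. ∠DFS = 89°  [linear pair at F on SC]

∠DFS = 89°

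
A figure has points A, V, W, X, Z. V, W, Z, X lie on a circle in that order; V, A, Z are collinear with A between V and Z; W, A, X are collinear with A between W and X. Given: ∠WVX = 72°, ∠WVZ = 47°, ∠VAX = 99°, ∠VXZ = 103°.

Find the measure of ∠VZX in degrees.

∠VZX = 52°

1. ∠WXZ = 47°  [same arc WZ]
2. ∠XAZ = 81°  [linear pair at A on VZ]
3. ∠VZX = 52°  [△ZAX]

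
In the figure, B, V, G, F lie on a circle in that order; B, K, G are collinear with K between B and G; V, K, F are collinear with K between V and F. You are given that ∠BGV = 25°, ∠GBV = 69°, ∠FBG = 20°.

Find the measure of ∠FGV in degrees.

∠FGV = 91°

1. ∠GFV = 69°  [same arc VG]
2. ∠FVG = 20°  [same arc GF]
3. ∠FGV = 91°  [△VGF]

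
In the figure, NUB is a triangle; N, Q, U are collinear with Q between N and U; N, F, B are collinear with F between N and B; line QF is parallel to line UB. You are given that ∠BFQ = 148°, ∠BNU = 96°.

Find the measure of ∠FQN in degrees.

1. ∠NFQ = 32°  [linear pair at F on NB]
2. ∠FNQ = 96°  [Q on NU, F on NB]
3. ∠FQN = 52°  [△NQF]

∠FQN = 52°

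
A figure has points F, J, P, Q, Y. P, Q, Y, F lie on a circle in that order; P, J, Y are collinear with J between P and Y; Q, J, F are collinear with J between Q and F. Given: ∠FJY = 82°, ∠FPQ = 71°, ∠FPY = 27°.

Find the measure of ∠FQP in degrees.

∠FQP = 54°

1. ∠FJP = 98°  [linear pair at J on PY]
2. ∠PFQ = 55°  [△PJF]
3. ∠FQP = 54°  [△PQF]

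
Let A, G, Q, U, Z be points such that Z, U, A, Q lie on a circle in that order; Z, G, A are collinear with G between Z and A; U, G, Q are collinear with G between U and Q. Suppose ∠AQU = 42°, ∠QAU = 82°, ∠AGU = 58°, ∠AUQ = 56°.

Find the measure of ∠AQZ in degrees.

∠AQZ = 108°

1. ∠AZU = 42°  [same arc UA]
2. ∠UAZ = 66°  [△UGA]
3. ∠AUZ = 72°  [△ZUA]
4. ∠AQZ = 108°  [cyclic ZUAQ, opposite ∠U+∠Q]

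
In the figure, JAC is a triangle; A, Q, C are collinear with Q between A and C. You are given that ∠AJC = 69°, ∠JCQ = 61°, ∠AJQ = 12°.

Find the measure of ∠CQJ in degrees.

1. ∠ACJ = 61°  [Q on ray CA]
2. ∠CAJ = 50°  [△JAC]
3. ∠JAQ = 50°  [Q on ray AC]
4. ∠AQJ = 118°  [△JAQ]
5. ∠CQJ = 62°  [linear pair at Q on AC]

∠CQJ = 62°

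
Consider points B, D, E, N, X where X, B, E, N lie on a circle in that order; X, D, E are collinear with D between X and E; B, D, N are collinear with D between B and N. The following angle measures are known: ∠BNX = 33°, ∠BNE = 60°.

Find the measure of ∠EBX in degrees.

∠EBX = 87°

1. ∠BEX = 33°  [same arc XB]
2. ∠BXE = 60°  [same arc BE]
3. ∠EBX = 87°  [△XBE]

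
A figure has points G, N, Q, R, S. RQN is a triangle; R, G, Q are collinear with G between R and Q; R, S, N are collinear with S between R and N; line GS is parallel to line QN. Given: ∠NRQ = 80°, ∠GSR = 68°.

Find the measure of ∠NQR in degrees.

∠NQR = 32°

1. ∠GRS = 80°  [G on RQ, S on RN]
2. ∠RGS = 32°  [△RGS]
3. ∠NQR = 32°  [GS∥QN, corresponding at G]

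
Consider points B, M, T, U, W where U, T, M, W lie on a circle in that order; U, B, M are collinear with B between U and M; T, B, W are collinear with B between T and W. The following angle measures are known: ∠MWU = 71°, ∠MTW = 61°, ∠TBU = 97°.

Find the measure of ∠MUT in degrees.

1. ∠MUW = 61°  [same arc MW]
2. ∠MBW = 97°  [vertical angles at B]
3. ∠UMW = 48°  [△UMW]
4. ∠MWT = 35°  [△MBW]
5. ∠MUT = 35°  [same arc TM]

∠MUT = 35°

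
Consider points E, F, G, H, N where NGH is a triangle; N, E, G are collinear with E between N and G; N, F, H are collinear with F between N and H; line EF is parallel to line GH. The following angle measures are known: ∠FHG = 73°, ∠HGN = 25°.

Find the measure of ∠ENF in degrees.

∠ENF = 82°

1. ∠GHN = 73°  [F on ray HN]
2. ∠GNH = 82°  [△NGH]
3. ∠ENF = 82°  [E on NG, F on NH]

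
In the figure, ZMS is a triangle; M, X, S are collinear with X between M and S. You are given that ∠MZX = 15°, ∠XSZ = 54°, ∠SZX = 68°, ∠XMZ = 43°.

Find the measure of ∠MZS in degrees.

1. ∠MSZ = 54°  [X on ray SM]
2. ∠SMZ = 43°  [X on ray MS]
3. ∠MZS = 83°  [△ZMS]

∠MZS = 83°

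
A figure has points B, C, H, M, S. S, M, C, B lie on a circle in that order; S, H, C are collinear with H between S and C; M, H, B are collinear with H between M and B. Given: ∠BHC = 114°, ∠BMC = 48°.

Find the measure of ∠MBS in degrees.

∠MBS = 66°

1. ∠BHS = 66°  [linear pair at H on SC]
2. ∠BSC = 48°  [same arc CB]
3. ∠MBS = 66°  [△SHB]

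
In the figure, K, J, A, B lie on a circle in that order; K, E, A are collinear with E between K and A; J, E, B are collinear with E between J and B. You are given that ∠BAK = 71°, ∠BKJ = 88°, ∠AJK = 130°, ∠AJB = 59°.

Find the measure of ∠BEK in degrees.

1. ∠BJK = 71°  [same arc KB]
2. ∠JBK = 21°  [△KJB]
3. ∠AKB = 59°  [same arc AB]
4. ∠BEK = 100°  [△KEB]

∠BEK = 100°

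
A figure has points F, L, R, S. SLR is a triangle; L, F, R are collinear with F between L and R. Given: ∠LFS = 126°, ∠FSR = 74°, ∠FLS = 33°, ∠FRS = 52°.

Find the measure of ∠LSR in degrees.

∠LSR = 95°

1. ∠RLS = 33°  [F on ray LR]
2. ∠LRS = 52°  [F on ray RL]
3. ∠LSR = 95°  [△SLR]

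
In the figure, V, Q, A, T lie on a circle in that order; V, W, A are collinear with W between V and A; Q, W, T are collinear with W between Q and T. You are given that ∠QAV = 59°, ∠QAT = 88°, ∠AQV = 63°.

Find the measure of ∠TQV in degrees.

1. ∠QTV = 59°  [same arc VQ]
2. ∠QVT = 92°  [cyclic VQAT, opposite ∠V+∠A]
3. ∠TQV = 29°  [△VQT]

∠TQV = 29°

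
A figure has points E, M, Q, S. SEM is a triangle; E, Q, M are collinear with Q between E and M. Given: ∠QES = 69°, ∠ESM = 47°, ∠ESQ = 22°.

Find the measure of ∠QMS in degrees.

1. ∠MES = 69°  [Q on ray EM]
2. ∠EMS = 64°  [△SEM]
3. ∠QMS = 64°  [Q on ray ME]

∠QMS = 64°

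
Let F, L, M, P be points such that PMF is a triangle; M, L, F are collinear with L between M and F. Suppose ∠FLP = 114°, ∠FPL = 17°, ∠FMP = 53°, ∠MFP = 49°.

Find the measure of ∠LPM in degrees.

∠LPM = 61°

1. ∠MLP = 66°  [linear pair at L on MF]
2. ∠LMP = 53°  [L on ray MF]
3. ∠LPM = 61°  [△PML]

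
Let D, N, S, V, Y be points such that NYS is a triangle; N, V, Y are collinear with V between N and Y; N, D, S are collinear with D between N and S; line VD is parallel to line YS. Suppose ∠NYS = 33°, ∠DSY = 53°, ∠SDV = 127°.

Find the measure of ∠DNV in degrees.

1. ∠DVN = 33°  [VD∥YS, corresponding at V]
2. ∠NDV = 53°  [linear pair at D on NS]
3. ∠DNV = 94°  [△NVD]

∠DNV = 94°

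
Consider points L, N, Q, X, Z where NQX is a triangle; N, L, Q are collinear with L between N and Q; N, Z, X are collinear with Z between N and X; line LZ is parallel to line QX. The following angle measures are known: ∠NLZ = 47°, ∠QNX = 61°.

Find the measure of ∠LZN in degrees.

1. ∠NQX = 47°  [LZ∥QX, corresponding at L]
2. ∠NXQ = 72°  [△NQX]
3. ∠LZN = 72°  [LZ∥QX, corresponding at Z]

∠LZN = 72°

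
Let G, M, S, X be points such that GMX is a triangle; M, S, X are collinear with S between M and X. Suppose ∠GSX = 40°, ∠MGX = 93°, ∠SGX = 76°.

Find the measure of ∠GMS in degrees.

∠GMS = 23°

1. ∠GXS = 64°  [△GSX]
2. ∠GXM = 64°  [S on ray XM]
3. ∠GMX = 23°  [△GMX]
4. ∠GMS = 23°  [S on ray MX]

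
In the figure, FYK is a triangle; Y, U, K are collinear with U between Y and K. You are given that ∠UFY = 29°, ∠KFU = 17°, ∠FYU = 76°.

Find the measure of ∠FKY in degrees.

1. ∠FUY = 75°  [△FYU]
2. ∠FUK = 105°  [linear pair at U on YK]
3. ∠FKU = 58°  [△FUK]
4. ∠FKY = 58°  [U on ray KY]

∠FKY = 58°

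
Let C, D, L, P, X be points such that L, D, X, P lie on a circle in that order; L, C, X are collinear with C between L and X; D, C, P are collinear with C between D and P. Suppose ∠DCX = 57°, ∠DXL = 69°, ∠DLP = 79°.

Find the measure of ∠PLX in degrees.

∠PLX = 54°

1. ∠LCP = 57°  [vertical angles at C]
2. ∠DPL = 69°  [same arc LD]
3. ∠PLX = 54°  [△LCP]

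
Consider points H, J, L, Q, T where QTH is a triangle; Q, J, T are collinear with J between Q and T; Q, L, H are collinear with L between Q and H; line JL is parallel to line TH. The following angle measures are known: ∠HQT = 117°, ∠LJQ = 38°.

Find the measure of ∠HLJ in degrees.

∠HLJ = 155°

1. ∠JQL = 117°  [J on QT, L on QH]
2. ∠JLQ = 25°  [△QJL]
3. ∠HLJ = 155°  [linear pair at L on QH]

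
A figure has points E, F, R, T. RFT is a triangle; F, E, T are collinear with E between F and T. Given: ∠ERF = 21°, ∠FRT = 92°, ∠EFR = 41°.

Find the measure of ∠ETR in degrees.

1. ∠RFT = 41°  [E on ray FT]
2. ∠FTR = 47°  [△RFT]
3. ∠ETR = 47°  [E on ray TF]

∠ETR = 47°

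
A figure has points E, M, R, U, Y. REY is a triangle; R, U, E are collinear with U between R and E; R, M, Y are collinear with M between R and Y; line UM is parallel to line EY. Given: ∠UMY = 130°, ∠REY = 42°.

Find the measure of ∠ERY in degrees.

1. ∠RMU = 50°  [linear pair at M on RY]
2. ∠MUR = 42°  [UM∥EY, corresponding at U]
3. ∠MRU = 88°  [△RUM]
4. ∠ERY = 88°  [U on RE, M on RY]

∠ERY = 88°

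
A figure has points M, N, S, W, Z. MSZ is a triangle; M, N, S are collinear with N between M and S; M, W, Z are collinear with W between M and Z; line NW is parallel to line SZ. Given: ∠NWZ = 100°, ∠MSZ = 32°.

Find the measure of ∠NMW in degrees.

1. ∠MWN = 80°  [linear pair at W on MZ]
2. ∠MNW = 32°  [NW∥SZ, corresponding at N]
3. ∠NMW = 68°  [△MNW]

∠NMW = 68°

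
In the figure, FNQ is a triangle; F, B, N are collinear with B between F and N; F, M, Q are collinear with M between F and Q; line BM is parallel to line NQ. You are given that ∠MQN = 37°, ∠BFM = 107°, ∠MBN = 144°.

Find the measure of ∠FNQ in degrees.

1. ∠FQN = 37°  [M on ray QF]
2. ∠NFQ = 107°  [B on FN, M on FQ]
3. ∠FNQ = 36°  [△FNQ]

∠FNQ = 36°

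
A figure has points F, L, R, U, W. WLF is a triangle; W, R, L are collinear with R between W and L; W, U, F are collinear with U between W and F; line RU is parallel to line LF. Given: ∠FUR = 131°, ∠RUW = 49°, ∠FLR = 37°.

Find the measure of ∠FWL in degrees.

1. ∠LFW = 49°  [RU∥LF, corresponding at U]
2. ∠FLW = 37°  [R on ray LW]
3. ∠FWL = 94°  [△WLF]

∠FWL = 94°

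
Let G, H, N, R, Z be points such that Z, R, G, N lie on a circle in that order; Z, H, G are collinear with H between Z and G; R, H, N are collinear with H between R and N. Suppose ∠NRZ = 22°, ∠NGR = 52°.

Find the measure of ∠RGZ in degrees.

∠RGZ = 30°

1. ∠NZR = 128°  [cyclic ZRGN, opposite ∠Z+∠G]
2. ∠RNZ = 30°  [△ZRN]
3. ∠RGZ = 30°  [same arc ZR]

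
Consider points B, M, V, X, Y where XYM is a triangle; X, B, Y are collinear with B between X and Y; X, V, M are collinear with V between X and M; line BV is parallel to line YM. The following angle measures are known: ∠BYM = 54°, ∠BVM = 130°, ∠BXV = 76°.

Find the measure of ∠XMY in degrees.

∠XMY = 50°

1. ∠MYX = 54°  [B on ray YX]
2. ∠MXY = 76°  [B on XY, V on XM]
3. ∠XMY = 50°  [△XYM]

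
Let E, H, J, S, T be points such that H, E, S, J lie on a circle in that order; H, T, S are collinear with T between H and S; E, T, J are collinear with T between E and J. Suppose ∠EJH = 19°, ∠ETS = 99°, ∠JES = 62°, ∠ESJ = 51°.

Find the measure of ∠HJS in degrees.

∠HJS = 86°

1. ∠HTJ = 99°  [vertical angles at T]
2. ∠JHS = 62°  [same arc SJ]
3. ∠EJS = 67°  [△ESJ]
4. ∠JTS = 81°  [linear pair at T on HS]
5. ∠HSJ = 32°  [△STJ]
6. ∠HJS = 86°  [△HSJ]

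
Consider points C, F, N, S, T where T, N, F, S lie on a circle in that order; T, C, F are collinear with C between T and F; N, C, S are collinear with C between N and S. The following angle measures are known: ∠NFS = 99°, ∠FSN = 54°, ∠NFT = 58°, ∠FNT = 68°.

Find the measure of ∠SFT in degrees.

1. ∠FNS = 27°  [△NFS]
2. ∠FST = 112°  [cyclic TNFS, opposite ∠N+∠S]
3. ∠FTS = 27°  [same arc FS]
4. ∠SFT = 41°  [△TFS]

∠SFT = 41°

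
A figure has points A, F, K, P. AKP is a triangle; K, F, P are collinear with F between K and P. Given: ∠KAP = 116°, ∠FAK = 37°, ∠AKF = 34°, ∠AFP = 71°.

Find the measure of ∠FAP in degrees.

1. ∠AKP = 34°  [F on ray KP]
2. ∠APK = 30°  [△AKP]
3. ∠APF = 30°  [F on ray PK]
4. ∠FAP = 79°  [△AFP]

∠FAP = 79°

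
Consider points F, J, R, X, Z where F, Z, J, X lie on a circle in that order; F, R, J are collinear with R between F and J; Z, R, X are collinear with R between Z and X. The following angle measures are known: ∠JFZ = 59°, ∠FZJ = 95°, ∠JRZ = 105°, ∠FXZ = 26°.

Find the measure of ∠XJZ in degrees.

∠XJZ = 72°

1. ∠JXZ = 59°  [same arc ZJ]
2. ∠FJZ = 26°  [△FZJ]
3. ∠JZX = 49°  [△ZRJ]
4. ∠XJZ = 72°  [△ZJX]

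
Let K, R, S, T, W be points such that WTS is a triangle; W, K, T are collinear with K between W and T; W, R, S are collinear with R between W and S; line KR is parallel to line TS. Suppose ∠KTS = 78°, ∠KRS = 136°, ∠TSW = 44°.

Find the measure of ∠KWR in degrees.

1. ∠STW = 78°  [K on ray TW]
2. ∠KRW = 44°  [linear pair at R on WS]
3. ∠RKW = 78°  [KR∥TS, corresponding at K]
4. ∠KWR = 58°  [△WKR]

∠KWR = 58°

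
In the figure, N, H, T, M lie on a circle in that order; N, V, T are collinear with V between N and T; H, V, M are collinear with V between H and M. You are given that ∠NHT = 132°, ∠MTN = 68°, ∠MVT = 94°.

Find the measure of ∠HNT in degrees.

1. ∠MHN = 68°  [same arc NM]
2. ∠HVN = 94°  [vertical angles at V]
3. ∠HNT = 18°  [△NVH]

∠HNT = 18°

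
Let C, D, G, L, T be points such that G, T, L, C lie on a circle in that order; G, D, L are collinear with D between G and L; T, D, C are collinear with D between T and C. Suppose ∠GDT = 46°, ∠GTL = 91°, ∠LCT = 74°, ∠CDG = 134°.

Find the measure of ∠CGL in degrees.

1. ∠CDL = 46°  [vertical angles at D]
2. ∠GCL = 89°  [cyclic GTLC, opposite ∠T+∠C]
3. ∠CLG = 60°  [△LDC]
4. ∠CGL = 31°  [△GLC]

∠CGL = 31°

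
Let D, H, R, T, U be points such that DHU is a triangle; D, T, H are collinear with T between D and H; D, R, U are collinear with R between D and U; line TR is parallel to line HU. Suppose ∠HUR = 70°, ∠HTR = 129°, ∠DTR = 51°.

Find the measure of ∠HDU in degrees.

∠HDU = 59°

1. ∠DUH = 70°  [R on ray UD]
2. ∠DHU = 51°  [TR∥HU, corresponding at T]
3. ∠HDU = 59°  [△DHU]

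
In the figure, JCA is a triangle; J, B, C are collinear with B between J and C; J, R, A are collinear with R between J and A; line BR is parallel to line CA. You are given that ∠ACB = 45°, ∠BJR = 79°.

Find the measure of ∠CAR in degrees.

1. ∠ACJ = 45°  [B on ray CJ]
2. ∠AJC = 79°  [B on JC, R on JA]
3. ∠CAJ = 56°  [△JCA]
4. ∠CAR = 56°  [R on ray AJ]

∠CAR = 56°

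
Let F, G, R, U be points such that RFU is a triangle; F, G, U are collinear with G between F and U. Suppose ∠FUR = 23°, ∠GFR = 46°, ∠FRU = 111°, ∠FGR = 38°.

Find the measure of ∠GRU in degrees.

1. ∠GUR = 23°  [G on ray UF]
2. ∠RGU = 142°  [linear pair at G on FU]
3. ∠GRU = 15°  [△RGU]

∠GRU = 15°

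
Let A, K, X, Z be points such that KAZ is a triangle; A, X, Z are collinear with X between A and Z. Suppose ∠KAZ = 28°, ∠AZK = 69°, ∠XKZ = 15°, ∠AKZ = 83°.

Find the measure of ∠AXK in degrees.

1. ∠KZX = 69°  [X on ray ZA]
2. ∠KXZ = 96°  [△KXZ]
3. ∠AXK = 84°  [linear pair at X on AZ]

∠AXK = 84°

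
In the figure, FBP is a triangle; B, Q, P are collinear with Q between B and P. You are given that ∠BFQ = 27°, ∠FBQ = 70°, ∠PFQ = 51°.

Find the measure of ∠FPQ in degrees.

1. ∠BQF = 83°  [△FBQ]
2. ∠FQP = 97°  [linear pair at Q on BP]
3. ∠FPQ = 32°  [△FQP]

∠FPQ = 32°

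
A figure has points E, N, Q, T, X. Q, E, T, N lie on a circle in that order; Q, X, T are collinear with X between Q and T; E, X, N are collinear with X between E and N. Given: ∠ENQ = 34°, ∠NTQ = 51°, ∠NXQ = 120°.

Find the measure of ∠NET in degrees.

1. ∠ETQ = 34°  [same arc QE]
2. ∠EXT = 120°  [vertical angles at X]
3. ∠NET = 26°  [△EXT]

∠NET = 26°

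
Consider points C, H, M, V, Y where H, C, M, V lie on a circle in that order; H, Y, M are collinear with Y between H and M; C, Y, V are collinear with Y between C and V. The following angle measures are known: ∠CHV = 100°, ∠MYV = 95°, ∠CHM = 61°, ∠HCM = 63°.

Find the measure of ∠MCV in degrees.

1. ∠CMV = 80°  [cyclic HCMV, opposite ∠H+∠M]
2. ∠CVM = 61°  [same arc CM]
3. ∠MCV = 39°  [△CMV]

∠MCV = 39°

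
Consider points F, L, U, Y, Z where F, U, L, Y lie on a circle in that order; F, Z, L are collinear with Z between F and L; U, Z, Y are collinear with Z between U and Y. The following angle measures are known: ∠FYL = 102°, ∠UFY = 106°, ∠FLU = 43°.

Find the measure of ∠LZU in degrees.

∠LZU = 90°

1. ∠FUL = 78°  [cyclic FULY, opposite ∠U+∠Y]
2. ∠FYU = 43°  [same arc FU]
3. ∠LFU = 59°  [△FUL]
4. ∠FUY = 31°  [△FUY]
5. ∠FZU = 90°  [△FZU]
6. ∠LZU = 90°  [linear pair at Z on FL]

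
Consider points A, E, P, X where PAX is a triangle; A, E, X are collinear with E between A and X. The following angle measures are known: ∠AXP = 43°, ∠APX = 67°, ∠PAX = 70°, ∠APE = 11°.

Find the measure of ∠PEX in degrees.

1. ∠EAP = 70°  [E on ray AX]
2. ∠AEP = 99°  [△PAE]
3. ∠PEX = 81°  [linear pair at E on AX]

∠PEX = 81°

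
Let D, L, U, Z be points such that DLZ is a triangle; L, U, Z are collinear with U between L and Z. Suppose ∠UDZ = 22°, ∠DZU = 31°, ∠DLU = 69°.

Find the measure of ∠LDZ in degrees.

∠LDZ = 80°

1. ∠DZL = 31°  [U on ray ZL]
2. ∠DLZ = 69°  [U on ray LZ]
3. ∠LDZ = 80°  [△DLZ]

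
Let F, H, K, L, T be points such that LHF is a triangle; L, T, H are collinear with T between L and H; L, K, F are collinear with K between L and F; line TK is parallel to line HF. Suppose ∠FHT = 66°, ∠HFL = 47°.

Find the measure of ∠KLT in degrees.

∠KLT = 67°

1. ∠FHL = 66°  [T on ray HL]
2. ∠FLH = 67°  [△LHF]
3. ∠KLT = 67°  [T on LH, K on LF]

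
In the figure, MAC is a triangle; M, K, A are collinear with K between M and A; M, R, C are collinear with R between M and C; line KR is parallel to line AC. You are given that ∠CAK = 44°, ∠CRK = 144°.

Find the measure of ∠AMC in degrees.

∠AMC = 100°

1. ∠CAM = 44°  [K on ray AM]
2. ∠KRM = 36°  [linear pair at R on MC]
3. ∠MKR = 44°  [KR∥AC, corresponding at K]
4. ∠KMR = 100°  [△MKR]
5. ∠AMC = 100°  [K on MA, R on MC]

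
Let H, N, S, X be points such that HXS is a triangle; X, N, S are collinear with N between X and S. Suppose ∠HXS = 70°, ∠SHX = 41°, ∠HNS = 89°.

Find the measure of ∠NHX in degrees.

∠NHX = 19°

1. ∠HXN = 70°  [N on ray XS]
2. ∠HNX = 91°  [linear pair at N on XS]
3. ∠NHX = 19°  [△HXN]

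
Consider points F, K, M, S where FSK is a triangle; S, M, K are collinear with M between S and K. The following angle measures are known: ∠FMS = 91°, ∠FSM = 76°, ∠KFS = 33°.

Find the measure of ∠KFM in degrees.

∠KFM = 20°

1. ∠FMK = 89°  [linear pair at M on SK]
2. ∠FSK = 76°  [M on ray SK]
3. ∠FKS = 71°  [△FSK]
4. ∠FKM = 71°  [M on ray KS]
5. ∠KFM = 20°  [△FMK]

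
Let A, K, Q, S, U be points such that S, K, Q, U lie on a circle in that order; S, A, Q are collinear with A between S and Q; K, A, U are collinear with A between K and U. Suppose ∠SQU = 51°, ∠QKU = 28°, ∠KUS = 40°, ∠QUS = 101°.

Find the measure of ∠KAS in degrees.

1. ∠SKU = 51°  [same arc SU]
2. ∠KQS = 40°  [same arc SK]
3. ∠QKS = 79°  [cyclic SKQU, opposite ∠K+∠U]
4. ∠KSQ = 61°  [△SKQ]
5. ∠KAS = 68°  [△SAK]

∠KAS = 68°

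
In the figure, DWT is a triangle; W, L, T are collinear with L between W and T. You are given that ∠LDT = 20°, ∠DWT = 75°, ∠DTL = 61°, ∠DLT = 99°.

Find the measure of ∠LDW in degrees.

∠LDW = 24°

1. ∠DWL = 75°  [L on ray WT]
2. ∠DLW = 81°  [linear pair at L on WT]
3. ∠LDW = 24°  [△DWL]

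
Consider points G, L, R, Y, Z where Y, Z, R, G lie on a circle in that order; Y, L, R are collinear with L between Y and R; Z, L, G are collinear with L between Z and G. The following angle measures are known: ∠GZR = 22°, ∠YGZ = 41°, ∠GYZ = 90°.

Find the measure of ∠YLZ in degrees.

1. ∠YRZ = 41°  [same arc YZ]
2. ∠RLZ = 117°  [△ZLR]
3. ∠YLZ = 63°  [linear pair at L on YR]

∠YLZ = 63°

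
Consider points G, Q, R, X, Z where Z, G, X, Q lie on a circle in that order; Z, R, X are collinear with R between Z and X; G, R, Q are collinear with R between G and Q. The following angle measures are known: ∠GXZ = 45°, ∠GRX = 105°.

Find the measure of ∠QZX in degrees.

1. ∠GQZ = 45°  [same arc ZG]
2. ∠QRZ = 105°  [vertical angles at R]
3. ∠QZX = 30°  [△ZRQ]

∠QZX = 30°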